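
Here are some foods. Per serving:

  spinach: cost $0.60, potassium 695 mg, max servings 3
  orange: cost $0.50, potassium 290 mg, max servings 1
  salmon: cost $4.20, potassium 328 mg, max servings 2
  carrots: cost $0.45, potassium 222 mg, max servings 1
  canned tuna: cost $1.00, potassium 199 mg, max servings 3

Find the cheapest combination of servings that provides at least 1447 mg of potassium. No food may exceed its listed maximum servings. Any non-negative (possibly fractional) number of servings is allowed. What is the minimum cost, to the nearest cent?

$1.25

Cost per mg of potassium: spinach $0.0009, orange $0.0017, carrots $0.0020, canned tuna $0.0050, salmon $0.0128.
Take 2.082 servings of spinach: +1447.0 mg potassium for $1.25 (total $1.25, still need 0.0 mg).
Greedy by cheapest-per-mg is optimal for a single linear constraint, so the minimum cost is $1.25.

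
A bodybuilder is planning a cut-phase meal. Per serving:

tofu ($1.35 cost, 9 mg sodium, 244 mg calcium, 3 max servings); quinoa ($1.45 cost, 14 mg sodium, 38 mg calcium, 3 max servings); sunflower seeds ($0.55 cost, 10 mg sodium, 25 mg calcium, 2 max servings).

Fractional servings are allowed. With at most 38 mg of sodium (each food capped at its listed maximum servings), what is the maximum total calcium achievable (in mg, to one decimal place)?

Calcium per mg sodium: tofu 27.11, quinoa 2.714, sunflower seeds 2.5.
Take 3 servings of tofu: uses 27 mg sodium, +732.0 mg calcium (running total 732.0 mg).
Take 0.7857 servings of quinoa: uses 11 mg sodium, +29.9 mg calcium (running total 761.9 mg).
Filling greedily by calcium-per-mg sodium is optimal for one linear limit, giving 761.9 mg.

761.9 mg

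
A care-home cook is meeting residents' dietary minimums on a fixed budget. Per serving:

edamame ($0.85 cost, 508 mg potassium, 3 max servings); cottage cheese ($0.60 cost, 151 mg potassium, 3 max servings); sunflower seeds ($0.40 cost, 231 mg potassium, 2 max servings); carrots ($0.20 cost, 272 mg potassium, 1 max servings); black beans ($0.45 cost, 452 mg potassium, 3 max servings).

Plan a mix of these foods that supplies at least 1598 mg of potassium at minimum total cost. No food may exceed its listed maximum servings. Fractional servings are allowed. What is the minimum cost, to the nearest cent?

Cost per mg of potassium: carrots $0.0007, black beans $0.0010, edamame $0.0017, sunflower seeds $0.0017, cottage cheese $0.0040.
Take 1 serving of carrots: +272.0 mg potassium for $0.20 (total $0.20, still need 1326.0 mg).
Take 2.934 servings of black beans: +1326.0 mg potassium for $1.32 (total $1.52, still need 0.0 mg).
Filling from the cheapest source first is optimal under one linear minimum: $1.52.

$1.52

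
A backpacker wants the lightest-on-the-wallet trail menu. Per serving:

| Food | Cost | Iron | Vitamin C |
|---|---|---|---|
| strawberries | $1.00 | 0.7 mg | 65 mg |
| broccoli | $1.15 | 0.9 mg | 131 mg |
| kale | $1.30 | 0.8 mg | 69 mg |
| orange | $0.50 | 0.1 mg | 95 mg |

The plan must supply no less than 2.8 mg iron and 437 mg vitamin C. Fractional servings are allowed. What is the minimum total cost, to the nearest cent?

At the optimum either one food covers both requirements or two foods hit both targets exactly; no other combination can be cheaper.
strawberries only: max(2.8/0.7, 437/65) = 6.723 servings → $6.72.
broccoli only: max(2.8/0.9, 437/131) = 3.336 servings → $3.84.
kale only: max(2.8/0.8, 437/69) = 6.333 servings → $8.23.
orange only: max(2.8/0.1, 437/95) = 28 servings → $14.00.
strawberries + broccoli: intersection lies outside the first quadrant.
strawberries + kale: intersection lies outside the first quadrant.
strawberries + orange with both tight: 3.705 servings and 2.065 servings → $4.74.
broccoli + kale with both targets exact would need a negative amount; discard.
broccoli + orange with both tight: 3.07 servings and 0.366 servings → $3.71.
kale + orange with both tight: 3.217 servings and 2.263 servings → $5.31.
So the least-cost plan costs $3.71.

$3.71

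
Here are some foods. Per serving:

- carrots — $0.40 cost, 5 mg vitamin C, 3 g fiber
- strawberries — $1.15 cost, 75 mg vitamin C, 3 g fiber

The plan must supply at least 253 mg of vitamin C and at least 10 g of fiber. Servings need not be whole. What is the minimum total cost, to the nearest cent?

Compare the cost at each extreme point of the feasible region.
carrots only: max(253/5, 10/3) = 50.6 servings → $20.24.
strawberries only: max(253/75, 10/3) = 3.373 servings → $3.88.
carrots + strawberries with both targets exact would need a negative amount; discard.
So the least-cost plan costs $3.88.

$3.88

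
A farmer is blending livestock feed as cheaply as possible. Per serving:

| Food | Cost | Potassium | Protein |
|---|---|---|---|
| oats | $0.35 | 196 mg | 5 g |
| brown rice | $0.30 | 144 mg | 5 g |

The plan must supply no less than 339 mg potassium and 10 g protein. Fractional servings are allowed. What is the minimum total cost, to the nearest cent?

$0.65

oats only: max(339/196, 10/5) = 2 servings → $0.70.
brown rice only: max(339/144, 10/5) = 2.354 servings → $0.71.
oats + brown rice with both tight: 0.9808 servings and 1.019 servings → $0.65.
The minimum over all feasible corners is $0.65.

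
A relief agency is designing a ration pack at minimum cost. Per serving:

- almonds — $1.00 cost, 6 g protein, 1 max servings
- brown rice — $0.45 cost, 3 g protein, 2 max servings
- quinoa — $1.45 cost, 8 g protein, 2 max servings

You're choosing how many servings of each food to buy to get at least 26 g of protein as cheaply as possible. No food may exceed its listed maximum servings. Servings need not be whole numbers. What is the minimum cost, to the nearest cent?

Cost per g of protein: brown rice $0.1500, almonds $0.1667, quinoa $0.1812.
Take 2 servings of brown rice: +6.0 g protein for $0.90 (total $0.90, still need 20.0 g).
Take 1 serving of almonds: +6.0 g protein for $1.00 (total $1.90, still need 14.0 g).
Take 1.75 servings of quinoa: +14.0 g protein for $2.54 (total $4.44, still need 0.0 g).
Filling from the cheapest source first is optimal under one linear minimum: $4.44.

$4.44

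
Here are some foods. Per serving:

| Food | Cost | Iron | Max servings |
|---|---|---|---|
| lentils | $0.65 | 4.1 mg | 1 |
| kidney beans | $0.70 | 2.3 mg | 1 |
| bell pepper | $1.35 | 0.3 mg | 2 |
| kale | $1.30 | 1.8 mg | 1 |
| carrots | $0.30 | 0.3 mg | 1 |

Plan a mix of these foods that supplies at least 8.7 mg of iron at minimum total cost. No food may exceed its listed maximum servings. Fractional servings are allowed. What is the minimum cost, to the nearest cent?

$3.85

Cost per mg of iron: lentils $0.1585, kidney beans $0.3043, kale $0.7222, carrots $1.0000, bell pepper $4.5000.
Take 1 serving of lentils: +4.1 mg iron for $0.65 (total $0.65, still need 4.6 mg).
Take 1 serving of kidney beans: +2.3 mg iron for $0.70 (total $1.35, still need 2.3 mg).
Take 1 serving of kale: +1.8 mg iron for $1.30 (total $2.65, still need 0.5 mg).
Take 1 serving of carrots: +0.3 mg iron for $0.30 (total $2.95, still need 0.2 mg).
Take 0.6667 servings of bell pepper: +0.2 mg iron for $0.90 (total $3.85, still need 0.0 mg).
Filling from the cheapest source first is optimal under one linear minimum: $3.85.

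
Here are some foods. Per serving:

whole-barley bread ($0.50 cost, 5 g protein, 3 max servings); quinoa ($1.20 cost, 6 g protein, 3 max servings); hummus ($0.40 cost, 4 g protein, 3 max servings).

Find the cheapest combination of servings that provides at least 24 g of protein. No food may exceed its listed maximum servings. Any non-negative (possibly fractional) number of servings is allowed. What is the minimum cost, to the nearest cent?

Cost per g of protein: whole-barley bread $0.1000, hummus $0.1000, quinoa $0.2000.
Take 3 servings of whole-barley bread: +15.0 g protein for $1.50 (total $1.50, still need 9.0 g).
Take 2.25 servings of hummus: +9.0 g protein for $0.90 (total $2.40, still need 0.0 g).
Filling from the cheapest source first is optimal under one linear minimum: $2.40.

$2.40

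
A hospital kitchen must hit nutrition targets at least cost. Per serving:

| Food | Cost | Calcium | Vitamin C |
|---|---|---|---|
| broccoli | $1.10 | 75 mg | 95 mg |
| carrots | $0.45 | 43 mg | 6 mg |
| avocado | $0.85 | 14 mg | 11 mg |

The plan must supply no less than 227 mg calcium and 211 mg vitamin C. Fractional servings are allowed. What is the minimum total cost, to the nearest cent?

A basic optimal solution has at most two foods positive. Try each food alone and each pair with both targets met exactly.
broccoli only: max(227/75, 211/95) = 3.027 servings → $3.33.
carrots only: max(227/43, 211/6) = 35.17 servings → $15.82.
avocado only: max(227/14, 211/11) = 19.18 servings → $16.30.
broccoli + carrots with both tight: 2.121 servings and 1.579 servings → $3.04.
broccoli + avocado with both tight: 0.905 servings and 11.37 servings → $10.66.
carrots + avocado: intersection lies outside the first quadrant.
Cheapest feasible corner: $3.04.

$3.04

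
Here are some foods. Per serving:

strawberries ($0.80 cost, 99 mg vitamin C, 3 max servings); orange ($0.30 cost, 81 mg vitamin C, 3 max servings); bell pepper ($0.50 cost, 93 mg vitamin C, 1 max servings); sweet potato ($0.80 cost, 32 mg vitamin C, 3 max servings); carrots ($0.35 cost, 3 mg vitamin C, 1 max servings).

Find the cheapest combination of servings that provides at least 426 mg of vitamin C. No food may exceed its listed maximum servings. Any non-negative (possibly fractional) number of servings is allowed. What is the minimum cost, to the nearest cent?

$2.13

Cost per mg of vitamin C: orange $0.0037, bell pepper $0.0054, strawberries $0.0081, sweet potato $0.0250, carrots $0.1167.
Take 3 servings of orange: +243.0 mg vitamin C for $0.90 (total $0.90, still need 183.0 mg).
Take 1 serving of bell pepper: +93.0 mg vitamin C for $0.50 (total $1.40, still need 90.0 mg).
Take 0.9091 servings of strawberries: +90.0 mg vitamin C for $0.73 (total $2.13, still need 0.0 mg).
Greedy by cheapest-per-mg is optimal for a single linear constraint, so the minimum cost is $2.13.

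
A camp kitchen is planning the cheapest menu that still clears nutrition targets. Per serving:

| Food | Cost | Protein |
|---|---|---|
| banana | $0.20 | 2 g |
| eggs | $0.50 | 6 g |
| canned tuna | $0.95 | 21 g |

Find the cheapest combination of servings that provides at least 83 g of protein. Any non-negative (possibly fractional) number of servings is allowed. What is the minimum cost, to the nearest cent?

Cost per g of protein: canned tuna $0.0452, eggs $0.0833, banana $0.1000.
With no serving limits, use only canned tuna: 83 g / 21 g = 3.952 servings × $0.95 = $3.75.

$3.75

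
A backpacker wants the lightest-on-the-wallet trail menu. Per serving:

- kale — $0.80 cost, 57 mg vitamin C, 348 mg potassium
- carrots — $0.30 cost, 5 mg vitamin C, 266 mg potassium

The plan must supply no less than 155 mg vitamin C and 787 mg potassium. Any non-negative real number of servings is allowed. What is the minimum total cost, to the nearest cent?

Compare the cost at each extreme point of the feasible region.
kale only: max(155/57, 787/348) = 2.719 servings → $2.18.
carrots only: max(155/5, 787/266) = 31 servings → $9.30.
kale + carrots: the both-tight solution has a negative serving — not a feasible corner.
Cheapest feasible corner: $2.18.

$2.18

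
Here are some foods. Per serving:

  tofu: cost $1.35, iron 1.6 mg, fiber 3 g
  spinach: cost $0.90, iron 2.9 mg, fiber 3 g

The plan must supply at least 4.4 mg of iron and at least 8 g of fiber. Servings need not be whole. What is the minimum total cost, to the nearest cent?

Two binding constraints pin down two serving amounts, so the optimal mix uses at most two foods. The candidates are each food alone (scaled to the tighter of iron/fiber) and each pair with both constraints tight.
tofu only: max(4.4/1.6, 8/3) = 2.75 servings → $3.71.
spinach only: max(4.4/2.9, 8/3) = 2.667 servings → $2.40.
tofu + spinach with both tight: 2.564 servings and 0.1026 servings → $3.55.
The minimum over all feasible corners is $2.40.

$2.40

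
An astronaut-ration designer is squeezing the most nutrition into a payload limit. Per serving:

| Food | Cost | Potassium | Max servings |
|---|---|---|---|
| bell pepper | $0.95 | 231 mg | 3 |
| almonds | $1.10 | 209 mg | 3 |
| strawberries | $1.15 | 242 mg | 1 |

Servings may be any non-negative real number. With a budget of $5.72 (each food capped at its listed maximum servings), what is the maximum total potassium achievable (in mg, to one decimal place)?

Potassium per dollar: bell pepper 243.2, strawberries 210.4, almonds 190.
Take 3 servings of bell pepper: spends $2.85, +693.0 mg potassium (running total 693.0 mg).
Take 1 serving of strawberries: spends $1.15, +242.0 mg potassium (running total 935.0 mg).
Take 1.564 servings of almonds: spends $1.72, +326.8 mg potassium (running total 1261.8 mg).
Greedy by best ratio exhausts the cost allowance optimally: 1261.8 mg.

1261.8 mg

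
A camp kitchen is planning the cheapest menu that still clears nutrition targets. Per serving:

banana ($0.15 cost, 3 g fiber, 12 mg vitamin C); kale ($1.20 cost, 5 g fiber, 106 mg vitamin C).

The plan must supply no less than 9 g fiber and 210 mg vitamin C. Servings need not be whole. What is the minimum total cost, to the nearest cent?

Compare the cost at each extreme point of the feasible region.
banana only: max(9/3, 210/12) = 17.5 servings → $2.62.
kale only: max(9/5, 210/106) = 1.981 servings → $2.38.
banana + kale: intersection lies outside the first quadrant.
Cheapest feasible corner: $2.38.

$2.38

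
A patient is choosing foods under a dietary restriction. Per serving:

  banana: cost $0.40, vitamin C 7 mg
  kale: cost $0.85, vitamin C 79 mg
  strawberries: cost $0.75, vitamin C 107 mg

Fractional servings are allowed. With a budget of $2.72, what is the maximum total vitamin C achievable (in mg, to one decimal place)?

Vitamin C per dollar: strawberries 142.7, kale 92.94, banana 17.5.
With no serving limits, spend the whole cost allowance on strawberries: $2.72 / $0.75 × 107 mg = 388.1 mg.

388.1 mg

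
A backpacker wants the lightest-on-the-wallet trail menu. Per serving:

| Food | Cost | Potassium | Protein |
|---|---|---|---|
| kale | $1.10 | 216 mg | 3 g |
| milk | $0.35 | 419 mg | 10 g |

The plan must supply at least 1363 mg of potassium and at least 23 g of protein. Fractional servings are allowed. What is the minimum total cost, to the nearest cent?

For a min-cost LP with two ≥-constraints, a basic feasible solution has at most two positive variables.
kale only: max(1363/216, 23/3) = 7.667 servings → $8.43.
milk only: max(1363/419, 23/10) = 3.253 servings → $1.14.
kale + milk with both tight: 4.422 servings and 0.9734 servings → $5.20.
Cheapest feasible corner: $1.14.

$1.14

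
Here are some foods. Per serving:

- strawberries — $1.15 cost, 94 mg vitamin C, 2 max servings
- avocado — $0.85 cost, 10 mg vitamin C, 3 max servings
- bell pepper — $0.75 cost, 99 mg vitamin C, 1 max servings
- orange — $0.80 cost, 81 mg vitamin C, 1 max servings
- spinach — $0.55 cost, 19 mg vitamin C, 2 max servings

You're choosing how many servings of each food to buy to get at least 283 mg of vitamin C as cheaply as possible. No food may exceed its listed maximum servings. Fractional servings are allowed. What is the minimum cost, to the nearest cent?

$2.81

Cost per mg of vitamin C: bell pepper $0.0076, orange $0.0099, strawberries $0.0122, spinach $0.0289, avocado $0.0850.
Take 1 serving of bell pepper: +99.0 mg vitamin C for $0.75 (total $0.75, still need 184.0 mg).
Take 1 serving of orange: +81.0 mg vitamin C for $0.80 (total $1.55, still need 103.0 mg).
Take 1.096 servings of strawberries: +103.0 mg vitamin C for $1.26 (total $2.81, still need 0.0 mg).
Greedy by cheapest-per-mg is optimal for a single linear constraint, so the minimum cost is $2.81.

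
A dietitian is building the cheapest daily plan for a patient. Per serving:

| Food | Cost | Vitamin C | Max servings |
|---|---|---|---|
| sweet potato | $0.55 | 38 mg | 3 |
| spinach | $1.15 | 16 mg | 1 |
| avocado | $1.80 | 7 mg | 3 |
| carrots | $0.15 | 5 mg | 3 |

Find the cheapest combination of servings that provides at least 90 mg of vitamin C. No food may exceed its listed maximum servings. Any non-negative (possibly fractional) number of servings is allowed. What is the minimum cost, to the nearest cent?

$1.30

Cost per mg of vitamin C: sweet potato $0.0145, carrots $0.0300, spinach $0.0719, avocado $0.2571.
Take 2.368 servings of sweet potato: +90.0 mg vitamin C for $1.30 (total $1.30, still need 0.0 mg).
Filling from the cheapest source first is optimal under one linear minimum: $1.30.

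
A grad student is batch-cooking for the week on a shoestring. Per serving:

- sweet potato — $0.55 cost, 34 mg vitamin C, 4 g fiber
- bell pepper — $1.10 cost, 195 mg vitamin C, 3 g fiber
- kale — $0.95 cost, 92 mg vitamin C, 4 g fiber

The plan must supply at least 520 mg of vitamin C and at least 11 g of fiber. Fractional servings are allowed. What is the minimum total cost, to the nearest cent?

sweet potato only: max(520/34, 11/4) = 15.29 servings → $8.41.
bell pepper only: max(520/195, 11/3) = 3.667 servings → $4.03.
kale only: max(520/92, 11/4) = 5.652 servings → $5.37.
sweet potato + bell pepper with both tight: 0.8628 servings and 2.516 servings → $3.24.
sweet potato + kale: the both-tight solution has a negative serving — not a feasible corner.
bell pepper + kale with both tight: 2.119 servings and 1.161 servings → $3.43.
So the least-cost plan costs $3.24.

$3.24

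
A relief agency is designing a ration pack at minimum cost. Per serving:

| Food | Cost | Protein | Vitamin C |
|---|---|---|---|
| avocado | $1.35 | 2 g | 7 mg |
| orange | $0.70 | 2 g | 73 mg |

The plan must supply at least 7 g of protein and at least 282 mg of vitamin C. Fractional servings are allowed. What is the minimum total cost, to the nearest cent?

$2.70

With two linear requirements the optimum uses one or two foods; enumerate the corners.
avocado only: max(7/2, 282/7) = 40.29 servings → $54.39.
orange only: max(7/2, 282/73) = 3.863 servings → $2.70.
avocado + orange with both targets exact would need a negative amount; discard.
Cheapest feasible corner: $2.70.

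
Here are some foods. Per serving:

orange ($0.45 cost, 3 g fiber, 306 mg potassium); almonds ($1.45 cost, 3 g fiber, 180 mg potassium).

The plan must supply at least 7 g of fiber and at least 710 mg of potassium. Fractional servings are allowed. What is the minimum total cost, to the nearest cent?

$1.05

Compare the cost at each extreme point of the feasible region.
orange only: max(7/3, 710/306) = 2.333 servings → $1.05.
almonds only: max(7/3, 710/180) = 3.944 servings → $5.72.
orange + almonds with both tight: 2.302 servings and 0.03175 servings → $1.08.
So the least-cost plan costs $1.05.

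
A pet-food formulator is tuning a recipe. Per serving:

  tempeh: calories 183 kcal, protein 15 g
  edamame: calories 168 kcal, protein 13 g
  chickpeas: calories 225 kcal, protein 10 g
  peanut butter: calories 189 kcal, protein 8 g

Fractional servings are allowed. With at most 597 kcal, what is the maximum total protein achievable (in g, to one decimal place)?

Protein per kcal: tempeh 0.08197, edamame 0.07738, chickpeas 0.04444, peanut butter 0.04233.
With no serving limits, spend the whole calories allowance on tempeh: 597 kcal / 183 kcal × 15 g = 48.9 g.

48.9 g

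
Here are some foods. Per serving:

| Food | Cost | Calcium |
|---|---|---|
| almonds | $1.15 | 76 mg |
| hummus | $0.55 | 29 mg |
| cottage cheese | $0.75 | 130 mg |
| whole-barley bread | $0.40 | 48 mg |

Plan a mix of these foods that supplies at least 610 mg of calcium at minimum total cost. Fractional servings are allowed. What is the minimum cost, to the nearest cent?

$3.52

Cost per mg of calcium: cottage cheese $0.0058, whole-barley bread $0.0083, almonds $0.0151, hummus $0.0190.
With no serving limits, use only cottage cheese: 610 mg / 130 mg = 4.692 servings × $0.75 = $3.52.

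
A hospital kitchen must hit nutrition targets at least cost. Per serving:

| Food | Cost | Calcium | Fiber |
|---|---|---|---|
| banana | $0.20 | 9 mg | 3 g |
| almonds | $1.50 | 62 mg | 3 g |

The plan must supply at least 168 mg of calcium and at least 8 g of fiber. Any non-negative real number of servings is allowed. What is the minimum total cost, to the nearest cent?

An LP optimum is at a vertex; with two nutrient constraints at most two foods are used. Check each candidate.
banana only: max(168/9, 8/3) = 18.67 servings → $3.73.
almonds only: max(168/62, 8/3) = 2.71 servings → $4.06.
banana + almonds: the both-tight solution has a negative serving — not a feasible corner.
Cheapest feasible corner: $3.73.

$3.73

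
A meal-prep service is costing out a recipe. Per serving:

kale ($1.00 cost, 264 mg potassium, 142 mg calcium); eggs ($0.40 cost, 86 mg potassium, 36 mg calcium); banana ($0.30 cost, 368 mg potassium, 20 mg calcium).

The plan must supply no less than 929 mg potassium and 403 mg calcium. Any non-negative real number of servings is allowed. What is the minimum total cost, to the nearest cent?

The cheapest plan sits at a corner of the feasible region — with two constraints it uses at most two foods.
kale only: max(929/264, 403/142) = 3.519 servings → $3.52.
eggs only: max(929/86, 403/36) = 11.19 servings → $4.48.
banana only: max(929/368, 403/20) = 20.15 servings → $6.04.
kale + eggs with both tight: 0.4483 servings and 9.426 servings → $4.22.
kale + banana with both tight: 2.761 servings and 0.5434 servings → $2.92.
eggs + banana with both targets exact would need a negative amount; discard.
The minimum over all feasible corners is $2.92.

$2.92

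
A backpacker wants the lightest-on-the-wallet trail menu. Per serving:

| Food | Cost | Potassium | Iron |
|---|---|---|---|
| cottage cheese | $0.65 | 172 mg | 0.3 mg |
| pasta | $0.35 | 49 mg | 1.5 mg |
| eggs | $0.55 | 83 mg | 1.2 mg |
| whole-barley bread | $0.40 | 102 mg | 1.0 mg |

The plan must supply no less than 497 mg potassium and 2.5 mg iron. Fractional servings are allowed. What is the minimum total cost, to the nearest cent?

At the optimum either one food covers both requirements or two foods hit both targets exactly; no other combination can be cheaper.
cottage cheese only: max(497/172, 2.5/0.3) = 8.333 servings → $5.42.
pasta only: max(497/49, 2.5/1.5) = 10.14 servings → $3.55.
eggs only: max(497/83, 2.5/1.2) = 5.988 servings → $3.29.
whole-barley bread only: max(497/102, 2.5/1.0) = 4.873 servings → $1.95.
cottage cheese + pasta with both tight: 2.561 servings and 1.155 servings → $2.07.
cottage cheese + eggs with both tight: 2.143 servings and 1.548 servings → $2.24.
cottage cheese + whole-barley bread with both tight: 1.711 servings and 1.987 servings → $1.91.
pasta + eggs: the both-tight solution has a negative serving — not a feasible corner.
pasta + whole-barley bread with both targets exact would need a negative amount; discard.
eggs + whole-barley bread with both targets exact would need a negative amount; discard.
The minimum over all feasible corners is $1.91.

$1.91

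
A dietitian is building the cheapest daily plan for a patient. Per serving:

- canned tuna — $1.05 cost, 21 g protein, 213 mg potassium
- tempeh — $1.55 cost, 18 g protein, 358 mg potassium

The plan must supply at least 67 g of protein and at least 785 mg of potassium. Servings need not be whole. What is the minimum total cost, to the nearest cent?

A basic optimal solution has at most two foods positive. Try each food alone and each pair with both targets met exactly.
canned tuna only: max(67/21, 785/213) = 3.685 servings → $3.87.
tempeh only: max(67/18, 785/358) = 3.722 servings → $5.77.
canned tuna + tempeh with both tight: 2.675 servings and 0.601 servings → $3.74.
So the least-cost plan costs $3.74.

$3.74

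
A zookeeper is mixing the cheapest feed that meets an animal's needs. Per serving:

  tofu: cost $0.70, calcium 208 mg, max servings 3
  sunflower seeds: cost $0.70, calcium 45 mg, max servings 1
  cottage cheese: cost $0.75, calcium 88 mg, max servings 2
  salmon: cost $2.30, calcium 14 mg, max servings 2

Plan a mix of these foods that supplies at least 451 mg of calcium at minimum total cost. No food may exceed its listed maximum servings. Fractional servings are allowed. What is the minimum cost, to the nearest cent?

Cost per mg of calcium: tofu $0.0034, cottage cheese $0.0085, sunflower seeds $0.0156, salmon $0.1643.
Take 2.168 servings of tofu: +451.0 mg calcium for $1.52 (total $1.52, still need 0.0 mg).
Greedy by cheapest-per-mg is optimal for a single linear constraint, so the minimum cost is $1.52.

$1.52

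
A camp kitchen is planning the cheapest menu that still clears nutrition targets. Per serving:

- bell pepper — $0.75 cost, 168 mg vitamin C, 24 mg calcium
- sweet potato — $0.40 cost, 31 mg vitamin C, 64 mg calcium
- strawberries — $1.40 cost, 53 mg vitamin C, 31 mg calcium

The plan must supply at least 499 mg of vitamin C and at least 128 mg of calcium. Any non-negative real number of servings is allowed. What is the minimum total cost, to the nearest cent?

An LP optimum is at a vertex; with two nutrient constraints at most two foods are used. Check each candidate.
bell pepper only: max(499/168, 128/24) = 5.333 servings → $4.00.
sweet potato only: max(499/31, 128/64) = 16.1 servings → $6.44.
strawberries only: max(499/53, 128/31) = 9.415 servings → $13.18.
bell pepper + sweet potato with both tight: 2.795 servings and 0.952 servings → $2.48.
bell pepper + strawberries with both tight: 2.207 servings and 2.421 servings → $5.04.
sweet potato + strawberries with both targets exact would need a negative amount; discard.
Cheapest feasible corner: $2.48.

$2.48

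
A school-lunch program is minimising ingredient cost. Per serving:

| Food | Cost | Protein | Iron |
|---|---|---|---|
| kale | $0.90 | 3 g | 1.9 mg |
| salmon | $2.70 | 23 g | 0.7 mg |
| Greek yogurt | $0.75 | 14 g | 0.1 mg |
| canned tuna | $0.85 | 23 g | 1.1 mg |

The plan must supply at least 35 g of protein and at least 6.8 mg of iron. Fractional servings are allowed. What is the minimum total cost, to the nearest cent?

$3.60

At the optimum either one food covers both requirements or two foods hit both targets exactly; no other combination can be cheaper.
kale only: max(35/3, 6.8/1.9) = 11.67 servings → $10.50.
salmon only: max(35/23, 6.8/0.7) = 9.714 servings → $26.23.
Greek yogurt only: max(35/14, 6.8/0.1) = 68 servings → $51.00.
canned tuna only: max(35/23, 6.8/1.1) = 6.182 servings → $5.25.
kale + salmon with both tight: 3.171 servings and 1.108 servings → $5.85.
kale + Greek yogurt with both tight: 3.487 servings and 1.753 servings → $4.45.
kale + canned tuna with both tight: 2.918 servings and 1.141 servings → $3.60.
salmon + Greek yogurt: intersection lies outside the first quadrant.
salmon + canned tuna: intersection lies outside the first quadrant.
Greek yogurt + canned tuna with both targets exact would need a negative amount; discard.
So the least-cost plan costs $3.60.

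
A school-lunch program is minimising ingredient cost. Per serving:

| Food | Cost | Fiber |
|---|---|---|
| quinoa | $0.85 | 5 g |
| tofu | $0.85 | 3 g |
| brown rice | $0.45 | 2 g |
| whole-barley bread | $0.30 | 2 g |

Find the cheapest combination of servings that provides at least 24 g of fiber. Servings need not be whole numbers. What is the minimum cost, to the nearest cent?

Cost per g of fiber: whole-barley bread $0.1500, quinoa $0.1700, brown rice $0.2250, tofu $0.2833.
With no serving limits, use only whole-barley bread: 24 g / 2 g = 12 servings × $0.30 = $3.60.

$3.60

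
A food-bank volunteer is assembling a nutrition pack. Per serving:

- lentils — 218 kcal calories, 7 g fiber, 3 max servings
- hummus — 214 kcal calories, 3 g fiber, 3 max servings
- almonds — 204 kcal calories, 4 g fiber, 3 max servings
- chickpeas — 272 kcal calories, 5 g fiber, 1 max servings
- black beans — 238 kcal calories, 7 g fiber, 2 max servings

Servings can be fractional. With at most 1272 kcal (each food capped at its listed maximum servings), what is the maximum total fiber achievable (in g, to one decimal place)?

37.8 g

Fiber per kcal: lentils 0.03211, black beans 0.02941, almonds 0.01961, chickpeas 0.01838, hummus 0.01402.
Take 3 servings of lentils: uses 654 kcal, +21.0 g fiber (running total 21.0 g).
Take 2 servings of black beans: uses 476 kcal, +14.0 g fiber (running total 35.0 g).
Take 0.6961 servings of almonds: uses 142 kcal, +2.8 g fiber (running total 37.8 g).
Filling greedily by fiber-per-kcal is optimal for one linear limit, giving 37.8 g.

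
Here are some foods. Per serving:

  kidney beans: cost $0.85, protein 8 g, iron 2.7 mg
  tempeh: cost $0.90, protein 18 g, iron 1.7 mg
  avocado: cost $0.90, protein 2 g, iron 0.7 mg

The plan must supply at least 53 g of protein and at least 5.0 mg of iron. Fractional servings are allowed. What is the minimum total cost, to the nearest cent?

$2.65

The cheapest plan sits at a corner of the feasible region — with two constraints it uses at most two foods.
kidney beans only: max(53/8, 5.0/2.7) = 6.625 servings → $5.63.
tempeh only: max(53/18, 5.0/1.7) = 2.944 servings → $2.65.
avocado only: max(53/2, 5.0/0.7) = 26.5 servings → $23.85.
kidney beans + tempeh: intersection lies outside the first quadrant.
kidney beans + avocado: the both-tight solution has a negative serving — not a feasible corner.
tempeh + avocado: the both-tight solution has a negative serving — not a feasible corner.
The minimum over all feasible corners is $2.65.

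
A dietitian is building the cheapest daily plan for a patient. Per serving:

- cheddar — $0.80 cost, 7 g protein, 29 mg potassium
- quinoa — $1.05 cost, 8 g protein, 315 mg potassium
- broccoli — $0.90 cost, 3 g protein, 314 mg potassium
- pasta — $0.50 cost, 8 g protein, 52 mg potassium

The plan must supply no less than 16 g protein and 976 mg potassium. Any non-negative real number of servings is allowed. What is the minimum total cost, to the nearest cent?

Check every corner: each single food scaled to meet both minima, and each pair solved so both constraints bind.
cheddar only: max(16/7, 976/29) = 33.66 servings → $26.92.
quinoa only: max(16/8, 976/315) = 3.098 servings → $3.25.
broccoli only: max(16/3, 976/314) = 5.333 servings → $4.80.
pasta only: max(16/8, 976/52) = 18.77 servings → $9.38.
cheddar + quinoa: the both-tight solution has a negative serving — not a feasible corner.
cheddar + broccoli with both tight: 0.9929 servings and 3.017 servings → $3.51.
cheddar + pasta with both targets exact would need a negative amount; discard.
quinoa + broccoli with both tight: 1.338 servings and 1.766 servings → $2.99.
quinoa + pasta: the both-tight solution has a negative serving — not a feasible corner.
broccoli + pasta with both tight: 2.961 servings and 0.8896 servings → $3.11.
The minimum over all feasible corners is $2.99.

$2.99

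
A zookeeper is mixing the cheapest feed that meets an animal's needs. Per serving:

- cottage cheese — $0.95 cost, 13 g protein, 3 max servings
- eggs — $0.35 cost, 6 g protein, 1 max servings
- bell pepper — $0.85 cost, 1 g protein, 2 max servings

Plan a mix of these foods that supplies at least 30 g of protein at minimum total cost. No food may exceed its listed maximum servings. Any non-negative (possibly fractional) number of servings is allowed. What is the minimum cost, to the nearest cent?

Cost per g of protein: eggs $0.0583, cottage cheese $0.0731, bell pepper $0.8500.
Take 1 serving of eggs: +6.0 g protein for $0.35 (total $0.35, still need 24.0 g).
Take 1.846 servings of cottage cheese: +24.0 g protein for $1.75 (total $2.10, still need 0.0 g).
Filling from the cheapest source first is optimal under one linear minimum: $2.10.

$2.10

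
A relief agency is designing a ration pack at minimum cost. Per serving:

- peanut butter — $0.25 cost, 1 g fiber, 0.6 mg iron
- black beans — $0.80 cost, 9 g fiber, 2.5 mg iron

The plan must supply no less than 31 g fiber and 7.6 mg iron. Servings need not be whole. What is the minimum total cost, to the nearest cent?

Two binding constraints pin down two serving amounts, so the optimal mix uses at most two foods. The candidates are each food alone (scaled to the tighter of fiber/iron) and each pair with both constraints tight.
peanut butter only: max(31/1, 7.6/0.6) = 31 servings → $7.75.
black beans only: max(31/9, 7.6/2.5) = 3.444 servings → $2.76.
peanut butter + black beans with both targets exact would need a negative amount; discard.
The minimum over all feasible corners is $2.76.

$2.76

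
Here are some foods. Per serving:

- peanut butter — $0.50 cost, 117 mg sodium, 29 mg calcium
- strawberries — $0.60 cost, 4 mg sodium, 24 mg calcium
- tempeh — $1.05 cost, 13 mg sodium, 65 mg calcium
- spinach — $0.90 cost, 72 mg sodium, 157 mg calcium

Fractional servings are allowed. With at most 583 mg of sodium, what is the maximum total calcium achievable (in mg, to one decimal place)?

3498.0 mg

Calcium per mg sodium: strawberries 6, tempeh 5, spinach 2.181, peanut butter 0.2479.
With no serving limits, spend the whole sodium allowance on strawberries: 583 mg / 4 mg × 24 mg = 3498.0 mg.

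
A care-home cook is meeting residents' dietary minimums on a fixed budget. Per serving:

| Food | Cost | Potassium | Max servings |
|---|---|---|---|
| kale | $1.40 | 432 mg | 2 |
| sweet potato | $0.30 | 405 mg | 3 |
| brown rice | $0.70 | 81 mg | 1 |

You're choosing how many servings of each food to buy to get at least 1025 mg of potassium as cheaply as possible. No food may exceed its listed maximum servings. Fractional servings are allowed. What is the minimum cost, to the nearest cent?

Cost per mg of potassium: sweet potato $0.0007, kale $0.0032, brown rice $0.0086.
Take 2.531 servings of sweet potato: +1025.0 mg potassium for $0.76 (total $0.76, still need 0.0 mg).
Greedy by cheapest-per-mg is optimal for a single linear constraint, so the minimum cost is $0.76.

$0.76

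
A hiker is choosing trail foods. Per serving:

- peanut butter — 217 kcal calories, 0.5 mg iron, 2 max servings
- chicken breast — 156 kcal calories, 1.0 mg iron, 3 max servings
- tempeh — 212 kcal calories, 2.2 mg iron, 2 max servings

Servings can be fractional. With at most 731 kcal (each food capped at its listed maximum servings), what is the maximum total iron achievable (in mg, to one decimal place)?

Iron per kcal: tempeh 0.01038, chicken breast 0.00641, peanut butter 0.002304.
Take 2 servings of tempeh: uses 424 kcal, +4.4 mg iron (running total 4.4 mg).
Take 1.968 servings of chicken breast: uses 307 kcal, +2.0 mg iron (running total 6.4 mg).
Greedy by best ratio exhausts the calories allowance optimally: 6.4 mg.

6.4 mg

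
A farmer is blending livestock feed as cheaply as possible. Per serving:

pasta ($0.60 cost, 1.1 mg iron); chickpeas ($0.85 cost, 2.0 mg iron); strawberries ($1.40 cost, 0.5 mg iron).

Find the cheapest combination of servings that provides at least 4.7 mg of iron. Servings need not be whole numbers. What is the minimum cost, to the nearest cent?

Cost per mg of iron: chickpeas $0.4250, pasta $0.5455, strawberries $2.8000.
With no serving limits, use only chickpeas: 4.7 mg / 2.0 mg = 2.35 servings × $0.85 = $2.00.

$2.00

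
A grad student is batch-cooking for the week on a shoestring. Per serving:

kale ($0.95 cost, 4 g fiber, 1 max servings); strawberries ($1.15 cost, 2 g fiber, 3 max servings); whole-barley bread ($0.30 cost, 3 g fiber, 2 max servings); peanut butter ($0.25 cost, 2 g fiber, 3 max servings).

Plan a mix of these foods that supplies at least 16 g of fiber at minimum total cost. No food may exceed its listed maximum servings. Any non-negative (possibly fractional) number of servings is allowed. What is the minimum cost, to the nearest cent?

$2.30

Cost per g of fiber: whole-barley bread $0.1000, peanut butter $0.1250, kale $0.2375, strawberries $0.5750.
Take 2 servings of whole-barley bread: +6.0 g fiber for $0.60 (total $0.60, still need 10.0 g).
Take 3 servings of peanut butter: +6.0 g fiber for $0.75 (total $1.35, still need 4.0 g).
Take 1 serving of kale: +4.0 g fiber for $0.95 (total $2.30, still need 0.0 g).
Filling from the cheapest source first is optimal under one linear minimum: $2.30.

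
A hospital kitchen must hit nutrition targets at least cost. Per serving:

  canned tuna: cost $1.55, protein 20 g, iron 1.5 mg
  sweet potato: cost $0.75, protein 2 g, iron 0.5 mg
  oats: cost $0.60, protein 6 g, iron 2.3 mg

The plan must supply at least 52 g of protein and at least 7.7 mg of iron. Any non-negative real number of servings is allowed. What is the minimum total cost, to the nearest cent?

$4.31

canned tuna only: max(52/20, 7.7/1.5) = 5.133 servings → $7.96.
sweet potato only: max(52/2, 7.7/0.5) = 26 servings → $19.50.
oats only: max(52/6, 7.7/2.3) = 8.667 servings → $5.20.
canned tuna + sweet potato with both tight: 1.514 servings and 10.86 servings → $10.49.
canned tuna + oats with both tight: 1.984 servings and 2.054 servings → $4.31.
sweet potato + oats: intersection lies outside the first quadrant.
So the least-cost plan costs $4.31.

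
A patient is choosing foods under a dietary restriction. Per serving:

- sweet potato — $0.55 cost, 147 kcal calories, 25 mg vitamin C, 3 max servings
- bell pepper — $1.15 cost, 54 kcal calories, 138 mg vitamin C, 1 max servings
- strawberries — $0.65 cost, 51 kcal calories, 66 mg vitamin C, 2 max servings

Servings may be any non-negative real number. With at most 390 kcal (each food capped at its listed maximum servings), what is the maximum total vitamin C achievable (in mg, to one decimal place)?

Vitamin C per kcal: bell pepper 2.556, strawberries 1.294, sweet potato 0.1701.
Take 1 serving of bell pepper: uses 54 kcal, +138.0 mg vitamin C (running total 138.0 mg).
Take 2 servings of strawberries: uses 102 kcal, +132.0 mg vitamin C (running total 270.0 mg).
Take 1.592 servings of sweet potato: uses 234 kcal, +39.8 mg vitamin C (running total 309.8 mg).
Greedy by best ratio exhausts the calories allowance optimally: 309.8 mg.

309.8 mg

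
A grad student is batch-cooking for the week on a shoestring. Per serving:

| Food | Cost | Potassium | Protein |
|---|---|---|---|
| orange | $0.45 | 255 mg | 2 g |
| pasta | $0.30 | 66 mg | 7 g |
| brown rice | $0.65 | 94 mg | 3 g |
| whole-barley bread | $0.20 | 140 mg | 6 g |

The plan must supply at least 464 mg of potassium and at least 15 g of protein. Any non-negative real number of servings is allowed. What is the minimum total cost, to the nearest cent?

$0.66

Check every corner: each single food scaled to meet both minima, and each pair solved so both constraints bind.
orange only: max(464/255, 15/2) = 7.5 servings → $3.38.
pasta only: max(464/66, 15/7) = 7.03 servings → $2.11.
brown rice only: max(464/94, 15/3) = 5 servings → $3.25.
whole-barley bread only: max(464/140, 15/6) = 3.314 servings → $0.66.
orange + pasta with both tight: 1.366 servings and 1.753 servings → $1.14.
orange + brown rice with both targets exact would need a negative amount; discard.
orange + whole-barley bread with both tight: 0.5472 servings and 2.318 servings → $0.71.
pasta + brown rice with both tight: 0.03913 servings and 4.909 servings → $3.20.
pasta + whole-barley bread: the both-tight solution has a negative serving — not a feasible corner.
brown rice + whole-barley bread with both tight: 4.75 servings and 0.125 servings → $3.11.
The minimum over all feasible corners is $0.66.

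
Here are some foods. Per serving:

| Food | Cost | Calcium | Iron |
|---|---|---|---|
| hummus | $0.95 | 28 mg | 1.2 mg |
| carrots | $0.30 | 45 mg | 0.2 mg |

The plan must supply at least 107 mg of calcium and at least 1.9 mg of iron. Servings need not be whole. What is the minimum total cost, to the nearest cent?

$1.72

This is a tiny linear program; its minimum lies at a vertex of the feasible set. List the vertices and price them.
hummus only: max(107/28, 1.9/1.2) = 3.821 servings → $3.63.
carrots only: max(107/45, 1.9/0.2) = 9.5 servings → $2.85.
hummus + carrots with both tight: 1.324 servings and 1.554 servings → $1.72.
The minimum over all feasible corners is $1.72.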